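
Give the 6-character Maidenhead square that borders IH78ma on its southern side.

IH77mx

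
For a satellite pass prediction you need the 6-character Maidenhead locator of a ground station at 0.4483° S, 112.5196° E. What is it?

OI69gn

Offset from 180°W / 90°S: lon 292.5196°, lat 89.5517°.
Field: 292.5196/20 → 14 → O, 89.5517/10 → 8 → I; chars OI.
Square: 12.5196/2 → 6, 9.5517/1 → 9; chars 69.
Subsquare: 0.5196/0.0833333 → 6 → g, 0.5517/0.0416667 → 13 → n; chars gn.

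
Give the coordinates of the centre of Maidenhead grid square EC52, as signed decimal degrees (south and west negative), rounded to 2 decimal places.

-67.50, -89.00

Field E=4, C=2: +4·20° lon, +2·10° lat → SW at lon -100°, lat -70°.
Square 5, 2: +5·2° lon, +2·1° lat → SW at lon -90°, lat -68°.
Cell spans 2° lon × 1° lat. Centre is SW corner plus half of each.
latitude -67.50, longitude -89.00.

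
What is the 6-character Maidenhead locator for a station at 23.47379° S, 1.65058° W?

Add 180° to longitude and 90° to latitude: 178.3494, 66.5262.
Field: 178.3494/20 → 8 → I, 66.5262/10 → 6 → G; chars IG.
Square: 18.3494/2 → 9, 6.5262/1 → 6; chars 96.
Subsquare: 0.3494/0.0833333 → 4 → e, 0.5262/0.0416667 → 12 → m; chars em.

IG96em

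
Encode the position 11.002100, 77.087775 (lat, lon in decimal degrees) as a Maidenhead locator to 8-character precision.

MK81na00

Shift to the Maidenhead origin (180°W, 90°S): lon 257.08777, lat 101.00210.
Field (20°×10°, letters A–R): lon ⌊257.08777/20⌋ = 12 → M; lat ⌊101.00210/10⌋ = 10 → K.
Square (2°×1°, digits 0–9): lon ⌊17.08777/2⌋ = 8; lat ⌊1.00210/1⌋ = 1.
Subsquare (5′×2.5′, letters a–x): lon ⌊1.08777/0.0833333⌋ = 13 → n; lat ⌊0.00210/0.0416667⌋ = 0 → a.
Extended square (30″×15″, digits 0–9): lon ⌊0.00444/0.00833333⌋ = 0; lat ⌊0.00210/0.00416667⌋ = 0.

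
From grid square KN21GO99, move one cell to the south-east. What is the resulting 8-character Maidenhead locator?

KN21ho08

Longitude extended square 9; +1 → 10, wraps to 0, carry into subsquare.
Longitude subsquare g = 6; +1 → 7 = h.
Latitude extended square 9; −1 → 8.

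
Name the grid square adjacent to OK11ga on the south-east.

Longitude subsquare g = 6; +1 → 7 = h.
Latitude subsquare a = 0; −1 → -1, wraps to 23 = x, carry into square.
Latitude square 1; −1 → 0.

OK10hx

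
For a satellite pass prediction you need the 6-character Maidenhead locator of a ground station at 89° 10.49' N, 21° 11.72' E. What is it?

KR09oe

Shift to the Maidenhead origin (180°W, 90°S): lon 201.1953, lat 179.1748.
Field: lon ⌊201.1953/20⌋ = 10 → K; lat ⌊179.1748/10⌋ = 17 → R.
Square: lon ⌊1.1953/2⌋ = 0; lat ⌊9.1748/1⌋ = 9.
Subsquare: lon ⌊1.1953/0.0833333⌋ = 14 → o; lat ⌊0.1748/0.0416667⌋ = 4 → e.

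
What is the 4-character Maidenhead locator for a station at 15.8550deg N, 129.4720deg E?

PK45

Offset from 180°W / 90°S: lon 309.47°, lat 105.86°.
Field (20°×10°, letters A–R): 309.47/20 → 15 → P, 105.86/10 → 10 → K; chars PK.
Square (2°×1°, digits 0–9): 9.47/2 → 4, 5.86/1 → 5; chars 45.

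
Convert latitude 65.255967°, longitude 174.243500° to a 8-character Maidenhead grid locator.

Shift to the Maidenhead origin (180°W, 90°S): lon 354.24350, lat 155.25597.
Field: lon ⌊354.24350/20⌋ = 17 → R; lat ⌊155.25597/10⌋ = 15 → P.
Square: lon ⌊14.24350/2⌋ = 7; lat ⌊5.25597/1⌋ = 5.
Subsquare: lon ⌊0.24350/0.0833333⌋ = 2 → c; lat ⌊0.25597/0.0416667⌋ = 6 → g.
Extended square: lon ⌊0.07683/0.00833333⌋ = 9; lat ⌊0.00597/0.00416667⌋ = 1.

RP75cg91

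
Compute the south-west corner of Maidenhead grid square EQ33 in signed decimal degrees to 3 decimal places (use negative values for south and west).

73.000, -94.000

Field E=4, Q=16: +4·20° lon, +16·10° lat → SW at lon -100°, lat 70°.
Square 3, 3: +3·2° lon, +3·1° lat → SW at lon -94°, lat 73°.
latitude 73.000, longitude -94.000.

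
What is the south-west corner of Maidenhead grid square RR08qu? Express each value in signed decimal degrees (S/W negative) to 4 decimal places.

Field R=17, R=17: +17·20° lon, +17·10° lat → SW at lon 160°, lat 80°.
Square 0, 8: +0·2° lon, +8·1° lat → SW at lon 160°, lat 88°.
Subsquare q=16, u=20: +16·0.0833333° lon, +20·0.0416667° lat → SW at lon 161.333°, lat 88.8333°.
latitude 88.8333, longitude 161.3333.

88.8333, 161.3333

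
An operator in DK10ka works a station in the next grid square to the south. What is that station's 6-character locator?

DJ19kx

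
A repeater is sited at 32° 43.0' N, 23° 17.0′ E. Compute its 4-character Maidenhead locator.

Shift to the Maidenhead origin (180°W, 90°S): lon 203.28, lat 122.72.
Field: 203.28/20 → 10 → K, 122.72/10 → 12 → M; chars KM.
Square: 3.28/2 → 1, 2.72/1 → 2; chars 12.

KM12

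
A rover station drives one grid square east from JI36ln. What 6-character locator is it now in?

JI36mn

Longitude subsquare l = 11; +1 → 12 = m.
The latitude characters are unchanged.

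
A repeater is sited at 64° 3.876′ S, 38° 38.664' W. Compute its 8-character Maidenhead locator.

Shift to the Maidenhead origin (180°W, 90°S): lon 141.35560, lat 25.93540.
Field: 141.35560/20 → 7 → H, 25.93540/10 → 2 → C; chars HC.
Square: 1.35560/2 → 0, 5.93540/1 → 5; chars 05.
Subsquare: 1.35560/0.0833333 → 16 → q, 0.93540/0.0416667 → 22 → w; chars qw.
Extended square: 0.02227/0.00833333 → 2, 0.01873/0.00416667 → 4; chars 24.

HC05qw24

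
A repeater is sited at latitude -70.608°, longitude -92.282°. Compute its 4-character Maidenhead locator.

EB39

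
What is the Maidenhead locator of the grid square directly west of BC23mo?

BC23lo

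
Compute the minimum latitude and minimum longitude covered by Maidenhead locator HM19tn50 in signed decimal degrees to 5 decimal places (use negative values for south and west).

39.54167, -36.37500

Field H=7, M=12: +7·20° lon, +12·10° lat → SW at lon -40°, lat 30°.
Square 1, 9: +1·2° lon, +9·1° lat → SW at lon -38°, lat 39°.
Subsquare t=19, n=13: +19·0.0833333° lon, +13·0.0416667° lat → SW at lon -36.4167°, lat 39.5417°.
Extended square 5, 0: +5·0.00833333° lon, +0·0.00416667° lat → SW at lon -36.375°, lat 39.5417°.
latitude 39.54167, longitude -36.37500.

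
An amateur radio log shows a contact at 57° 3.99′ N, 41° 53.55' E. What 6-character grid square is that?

Add 180° to longitude and 90° to latitude: 221.8925, 147.0665.
Field (20°×10°, letters A–R): lon ⌊221.8925/20⌋ = 11 → L; lat ⌊147.0665/10⌋ = 14 → O.
Square (2°×1°, digits 0–9): lon ⌊1.8925/2⌋ = 0; lat ⌊7.0665/1⌋ = 7.
Subsquare (5′×2.5′, letters a–x): lon ⌊1.8925/0.0833333⌋ = 22 → w; lat ⌊0.0665/0.0416667⌋ = 1 → b.

LO07wb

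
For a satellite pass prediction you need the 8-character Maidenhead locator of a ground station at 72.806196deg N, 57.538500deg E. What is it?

LQ82st43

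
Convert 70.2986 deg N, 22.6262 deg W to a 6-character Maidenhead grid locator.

HQ80qh

Shift to the Maidenhead origin (180°W, 90°S): lon 157.3738, lat 160.2986.
Field (20°×10°, letters A–R): 157.3738/20 → 7 → H, 160.2986/10 → 16 → Q; chars HQ.
Square (2°×1°, digits 0–9): 17.3738/2 → 8, 0.2986/1 → 0; chars 80.
Subsquare (5′×2.5′, letters a–x): 1.3738/0.0833333 → 16 → q, 0.2986/0.0416667 → 7 → h; chars qh.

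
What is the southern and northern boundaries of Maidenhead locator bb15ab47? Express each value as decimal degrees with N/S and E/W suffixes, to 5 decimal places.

Field B=1, B=1: +1·20° lon, +1·10° lat → SW at lon -160°, lat -80°.
Square 1, 5: +1·2° lon, +5·1° lat → SW at lon -158°, lat -75°.
Subsquare a=0, b=1: +0·0.0833333° lon, +1·0.0416667° lat → SW at lon -158°, lat -74.9583°.
Extended square 4, 7: +4·0.00833333° lon, +7·0.00416667° lat → SW at lon -157.967°, lat -74.9292°.
Cell spans 0.00833333° lon × 0.00416667° lat.
south 74.92917° S, north 74.92500° S.

74.92917° S, 74.92500° S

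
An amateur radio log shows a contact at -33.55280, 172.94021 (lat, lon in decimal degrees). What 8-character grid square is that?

RF66lk27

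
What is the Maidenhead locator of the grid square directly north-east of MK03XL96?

MK13al07

Longitude extended square 9; +1 → 10, wraps to 0, carry into subsquare.
Longitude subsquare x = 23; +1 → 24, wraps to 0 = a, carry into square.
Longitude square 0; +1 → 1.
Latitude extended square 6; +1 → 7.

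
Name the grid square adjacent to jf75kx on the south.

JF75kw

Latitude subsquare x = 23; −1 → 22 = w.
The longitude characters are unchanged.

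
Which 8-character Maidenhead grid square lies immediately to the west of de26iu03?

DE26hu93

Longitude extended square 0; −1 → -1, wraps to 9, carry into subsquare.
Longitude subsquare i = 8; −1 → 7 = h.
The latitude characters are unchanged.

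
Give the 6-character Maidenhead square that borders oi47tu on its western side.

OI47su

Longitude subsquare t = 19; −1 → 18 = s.
The latitude characters are unchanged.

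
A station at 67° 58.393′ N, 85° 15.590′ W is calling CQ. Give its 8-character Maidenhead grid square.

EP77ix83

Shift to the Maidenhead origin (180°W, 90°S): lon 94.74017, lat 157.97322.
Field: 94.74017/20 → 4 → E, 157.97322/10 → 15 → P; chars EP.
Square: 14.74017/2 → 7, 7.97322/1 → 7; chars 77.
Subsquare: 0.74017/0.0833333 → 8 → i, 0.97322/0.0416667 → 23 → x; chars ix.
Extended square: 0.07350/0.00833333 → 8, 0.01488/0.00416667 → 3; chars 83.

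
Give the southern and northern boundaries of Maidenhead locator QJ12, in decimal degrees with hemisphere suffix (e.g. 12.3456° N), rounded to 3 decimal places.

2.000° N, 3.000° N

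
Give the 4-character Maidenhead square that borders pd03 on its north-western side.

OD94

Longitude square 0; −1 → -1, wraps to 9, carry into field.
Longitude field P = 15; −1 → 14 = O.
Latitude square 3; +1 → 4.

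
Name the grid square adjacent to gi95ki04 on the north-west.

GI95ji95

Longitude extended square 0; −1 → -1, wraps to 9, carry into subsquare.
Longitude subsquare k = 10; −1 → 9 = j.
Latitude extended square 4; +1 → 5.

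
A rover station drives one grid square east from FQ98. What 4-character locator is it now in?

GQ08

Longitude square 9; +1 → 10, wraps to 0, carry into field.
Longitude field F = 5; +1 → 6 = G.
The latitude characters are unchanged.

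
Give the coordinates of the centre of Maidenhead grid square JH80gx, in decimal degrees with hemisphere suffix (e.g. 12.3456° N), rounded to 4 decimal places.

19.0208° S, 16.5417° E

Field J=9, H=7: +9·20° lon, +7·10° lat → SW at lon 0°, lat -20°.
Square 8, 0: +8·2° lon, +0·1° lat → SW at lon 16°, lat -20°.
Subsquare g=6, x=23: +6·0.0833333° lon, +23·0.0416667° lat → SW at lon 16.5°, lat -19.0417°.
Cell spans 0.0833333° lon × 0.0416667° lat. Centre is SW corner plus half of each.
latitude 19.0208° S, longitude 16.5417° E.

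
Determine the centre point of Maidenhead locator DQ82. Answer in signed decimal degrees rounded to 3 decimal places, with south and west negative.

72.500, -103.000

Field D=3, Q=16: +3·20° lon, +16·10° lat → SW at lon -120°, lat 70°.
Square 8, 2: +8·2° lon, +2·1° lat → SW at lon -104°, lat 72°.
Cell spans 2° lon × 1° lat. Centre is SW corner plus half of each.
latitude 72.500, longitude -103.000.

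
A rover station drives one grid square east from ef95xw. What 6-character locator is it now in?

Longitude subsquare x = 23; +1 → 24, wraps to 0 = a, carry into square.
Longitude square 9; +1 → 10, wraps to 0, carry into field.
Longitude field E = 4; +1 → 5 = F.
The latitude characters are unchanged.

FF05aw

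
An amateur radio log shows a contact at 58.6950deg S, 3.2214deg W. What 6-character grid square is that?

ID81jh

Add 180° to longitude and 90° to latitude: 176.7786, 31.3050.
Field: lon ⌊176.7786/20⌋ = 8 → I; lat ⌊31.3050/10⌋ = 3 → D.
Square: lon ⌊16.7786/2⌋ = 8; lat ⌊1.3050/1⌋ = 1.
Subsquare: lon ⌊0.7786/0.0833333⌋ = 9 → j; lat ⌊0.3050/0.0416667⌋ = 7 → h.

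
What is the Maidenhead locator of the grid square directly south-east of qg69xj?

QG79ai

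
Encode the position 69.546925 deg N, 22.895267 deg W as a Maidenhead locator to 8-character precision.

HP89nn21

Shift to the Maidenhead origin (180°W, 90°S): lon 157.10473, lat 159.54692.
Field (20°×10°, letters A–R): 157.10473/20 → 7 → H, 159.54692/10 → 15 → P; chars HP.
Square (2°×1°, digits 0–9): 17.10473/2 → 8, 9.54692/1 → 9; chars 89.
Subsquare (5′×2.5′, letters a–x): 1.10473/0.0833333 → 13 → n, 0.54692/0.0416667 → 13 → n; chars nn.
Extended square (30″×15″, digits 0–9): 0.02140/0.00833333 → 2, 0.00526/0.00416667 → 1; chars 21.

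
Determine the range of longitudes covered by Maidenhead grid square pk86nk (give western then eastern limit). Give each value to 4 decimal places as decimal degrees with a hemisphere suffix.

137.0833° E, 137.1667° E

Field P=15, K=10: +15·20° lon, +10·10° lat → SW at lon 120°, lat 10°.
Square 8, 6: +8·2° lon, +6·1° lat → SW at lon 136°, lat 16°.
Subsquare n=13, k=10: +13·0.0833333° lon, +10·0.0416667° lat → SW at lon 137.083°, lat 16.4167°.
Cell spans 0.0833333° lon × 0.0416667° lat.
west 137.0833° E, east 137.1667° E.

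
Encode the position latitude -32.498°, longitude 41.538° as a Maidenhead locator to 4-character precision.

Offset from 180°W / 90°S: lon 221.54°, lat 57.50°.
Field: 221.54/20 → 11 → L, 57.50/10 → 5 → F; chars LF.
Square: 1.54/2 → 0, 7.50/1 → 7; chars 07.

LF07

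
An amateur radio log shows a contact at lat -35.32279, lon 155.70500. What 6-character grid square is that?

QF74uq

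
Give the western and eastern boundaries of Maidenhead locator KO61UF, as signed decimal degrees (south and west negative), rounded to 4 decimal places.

33.6667, 33.7500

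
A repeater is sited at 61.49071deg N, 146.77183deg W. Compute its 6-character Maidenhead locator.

Offset from 180°W / 90°S: lon 33.2282°, lat 151.4907°.
Field: 33.2282/20 → 1 → B, 151.4907/10 → 15 → P; chars BP.
Square: 13.2282/2 → 6, 1.4907/1 → 1; chars 61.
Subsquare: 1.2282/0.0833333 → 14 → o, 0.4907/0.0416667 → 11 → l; chars ol.

BP61ol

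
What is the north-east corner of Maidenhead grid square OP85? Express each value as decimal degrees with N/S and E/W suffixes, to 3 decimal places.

66.000° N, 118.000° E

Field O=14, P=15: +14·20° lon, +15·10° lat → SW at lon 100°, lat 60°.
Square 8, 5: +8·2° lon, +5·1° lat → SW at lon 116°, lat 65°.
Cell spans 2° lon × 1° lat. NE corner is SW corner plus one full cell.
latitude 66.000° N, longitude 118.000° E.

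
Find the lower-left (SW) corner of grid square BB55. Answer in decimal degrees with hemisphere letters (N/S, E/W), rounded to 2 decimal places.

75.00° S, 150.00° W

Field B=1, B=1: +1·20° lon, +1·10° lat → SW at lon -160°, lat -80°.
Square 5, 5: +5·2° lon, +5·1° lat → SW at lon -150°, lat -75°.
latitude 75.00° S, longitude 150.00° W.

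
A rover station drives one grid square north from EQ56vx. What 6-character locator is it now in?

Latitude subsquare x = 23; +1 → 24, wraps to 0 = a, carry into square.
Latitude square 6; +1 → 7.
The longitude characters are unchanged.

EQ57va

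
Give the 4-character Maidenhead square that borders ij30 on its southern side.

Latitude square 0; −1 → -1, wraps to 9, carry into field.
Latitude field J = 9; −1 → 8 = I.
The longitude characters are unchanged.

II39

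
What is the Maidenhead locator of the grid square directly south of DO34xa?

Latitude subsquare a = 0; −1 → -1, wraps to 23 = x, carry into square.
Latitude square 4; −1 → 3.
The longitude characters are unchanged.

DO33xx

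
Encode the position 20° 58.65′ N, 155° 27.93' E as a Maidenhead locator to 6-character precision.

QL70rx

Add 180° to longitude and 90° to latitude: 335.4655, 110.9775.
Field: lon ⌊335.4655/20⌋ = 16 → Q; lat ⌊110.9775/10⌋ = 11 → L.
Square: lon ⌊15.4655/2⌋ = 7; lat ⌊0.9775/1⌋ = 0.
Subsquare: lon ⌊1.4655/0.0833333⌋ = 17 → r; lat ⌊0.9775/0.0416667⌋ = 23 → x.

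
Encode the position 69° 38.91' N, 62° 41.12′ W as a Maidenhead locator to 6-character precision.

Offset from 180°W / 90°S: lon 117.3147°, lat 159.6485°.
Field: lon ⌊117.3147/20⌋ = 5 → F; lat ⌊159.6485/10⌋ = 15 → P.
Square: lon ⌊17.3147/2⌋ = 8; lat ⌊9.6485/1⌋ = 9.
Subsquare: lon ⌊1.3147/0.0833333⌋ = 15 → p; lat ⌊0.6485/0.0416667⌋ = 15 → p.

FP89pp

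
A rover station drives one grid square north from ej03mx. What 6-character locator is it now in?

EJ04ma

Latitude subsquare x = 23; +1 → 24, wraps to 0 = a, carry into square.
Latitude square 3; +1 → 4.
The longitude characters are unchanged.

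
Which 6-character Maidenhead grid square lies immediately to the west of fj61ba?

FJ61aa

Longitude subsquare b = 1; −1 → 0 = a.
The latitude characters are unchanged.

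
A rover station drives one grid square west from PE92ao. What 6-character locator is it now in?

Longitude subsquare a = 0; −1 → -1, wraps to 23 = x, carry into square.
Longitude square 9; −1 → 8.
The latitude characters are unchanged.

PE82xo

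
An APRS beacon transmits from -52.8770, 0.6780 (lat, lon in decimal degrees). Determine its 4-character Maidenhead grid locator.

JD07

Add 180° to longitude and 90° to latitude: 180.68, 37.12.
Field: 180.68/20 → 9 → J, 37.12/10 → 3 → D; chars JD.
Square: 0.68/2 → 0, 7.12/1 → 7; chars 07.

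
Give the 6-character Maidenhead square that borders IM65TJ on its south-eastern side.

IM65ui

Longitude subsquare t = 19; +1 → 20 = u.
Latitude subsquare j = 9; −1 → 8 = i.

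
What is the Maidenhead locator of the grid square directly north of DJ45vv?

DJ45vw

Latitude subsquare v = 21; +1 → 22 = w.
The longitude characters are unchanged.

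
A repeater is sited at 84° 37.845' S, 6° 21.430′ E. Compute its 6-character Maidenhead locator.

JA35ei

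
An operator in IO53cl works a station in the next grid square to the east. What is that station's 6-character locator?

IO53dl

Longitude subsquare c = 2; +1 → 3 = d.
The latitude characters are unchanged.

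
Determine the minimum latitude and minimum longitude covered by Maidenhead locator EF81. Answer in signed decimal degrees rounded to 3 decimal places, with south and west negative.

-39.000, -84.000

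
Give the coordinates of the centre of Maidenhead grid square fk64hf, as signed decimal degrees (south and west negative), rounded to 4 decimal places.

Field F=5, K=10: +5·20° lon, +10·10° lat → SW at lon -80°, lat 10°.
Square 6, 4: +6·2° lon, +4·1° lat → SW at lon -68°, lat 14°.
Subsquare h=7, f=5: +7·0.0833333° lon, +5·0.0416667° lat → SW at lon -67.4167°, lat 14.2083°.
Cell spans 0.0833333° lon × 0.0416667° lat. Centre is SW corner plus half of each.
latitude 14.2292, longitude -67.3750.

14.2292, -67.3750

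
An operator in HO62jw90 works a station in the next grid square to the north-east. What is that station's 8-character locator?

HO62kw01

Longitude extended square 9; +1 → 10, wraps to 0, carry into subsquare.
Longitude subsquare j = 9; +1 → 10 = k.
Latitude extended square 0; +1 → 1.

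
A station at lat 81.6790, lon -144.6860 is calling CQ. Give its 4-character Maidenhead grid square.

Add 180° to longitude and 90° to latitude: 35.31, 171.68.
Field: 35.31/20 → 1 → B, 171.68/10 → 17 → R; chars BR.
Square: 15.31/2 → 7, 1.68/1 → 1; chars 71.

BR71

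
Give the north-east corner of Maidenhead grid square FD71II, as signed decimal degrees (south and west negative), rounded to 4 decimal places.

-58.6250, -65.2500

Field F=5, D=3: +5·20° lon, +3·10° lat → SW at lon -80°, lat -60°.
Square 7, 1: +7·2° lon, +1·1° lat → SW at lon -66°, lat -59°.
Subsquare i=8, i=8: +8·0.0833333° lon, +8·0.0416667° lat → SW at lon -65.3333°, lat -58.6667°.
Cell spans 0.0833333° lon × 0.0416667° lat. NE corner is SW corner plus one full cell.
latitude -58.6250, longitude -65.2500.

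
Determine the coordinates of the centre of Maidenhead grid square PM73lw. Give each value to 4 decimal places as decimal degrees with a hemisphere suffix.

33.9375° N, 134.9583° E

Field P=15, M=12: +15·20° lon, +12·10° lat → SW at lon 120°, lat 30°.
Square 7, 3: +7·2° lon, +3·1° lat → SW at lon 134°, lat 33°.
Subsquare l=11, w=22: +11·0.0833333° lon, +22·0.0416667° lat → SW at lon 134.917°, lat 33.9167°.
Cell spans 0.0833333° lon × 0.0416667° lat. Centre is SW corner plus half of each.
latitude 33.9375° N, longitude 134.9583° E.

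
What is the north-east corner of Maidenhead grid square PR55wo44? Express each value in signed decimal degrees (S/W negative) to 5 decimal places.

Field P=15, R=17: +15·20° lon, +17·10° lat → SW at lon 120°, lat 80°.
Square 5, 5: +5·2° lon, +5·1° lat → SW at lon 130°, lat 85°.
Subsquare w=22, o=14: +22·0.0833333° lon, +14·0.0416667° lat → SW at lon 131.833°, lat 85.5833°.
Extended square 4, 4: +4·0.00833333° lon, +4·0.00416667° lat → SW at lon 131.867°, lat 85.6°.
Cell spans 0.00833333° lon × 0.00416667° lat. NE corner is SW corner plus one full cell.
latitude 85.60417, longitude 131.87500.

85.60417, 131.87500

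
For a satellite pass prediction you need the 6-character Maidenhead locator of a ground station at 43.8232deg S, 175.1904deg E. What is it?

RE76oe

Shift to the Maidenhead origin (180°W, 90°S): lon 355.1904, lat 46.1768.
Field: 355.1904/20 → 17 → R, 46.1768/10 → 4 → E; chars RE.
Square: 15.1904/2 → 7, 6.1768/1 → 6; chars 76.
Subsquare: 1.1904/0.0833333 → 14 → o, 0.1768/0.0416667 → 4 → e; chars oe.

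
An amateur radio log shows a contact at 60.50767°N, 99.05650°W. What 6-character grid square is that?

Shift to the Maidenhead origin (180°W, 90°S): lon 80.9435, lat 150.5077.
Field: 80.9435/20 → 4 → E, 150.5077/10 → 15 → P; chars EP.
Square: 0.9435/2 → 0, 0.5077/1 → 0; chars 00.
Subsquare: 0.9435/0.0833333 → 11 → l, 0.5077/0.0416667 → 12 → m; chars lm.

EP00lm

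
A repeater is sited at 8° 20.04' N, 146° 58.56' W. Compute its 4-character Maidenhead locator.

BJ68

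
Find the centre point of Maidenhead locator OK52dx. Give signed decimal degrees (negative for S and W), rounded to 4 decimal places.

12.9792, 110.2917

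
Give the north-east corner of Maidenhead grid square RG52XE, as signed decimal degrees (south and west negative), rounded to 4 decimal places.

Field R=17, G=6: +17·20° lon, +6·10° lat → SW at lon 160°, lat -30°.
Square 5, 2: +5·2° lon, +2·1° lat → SW at lon 170°, lat -28°.
Subsquare x=23, e=4: +23·0.0833333° lon, +4·0.0416667° lat → SW at lon 171.917°, lat -27.8333°.
Cell spans 0.0833333° lon × 0.0416667° lat. NE corner is SW corner plus one full cell.
latitude -27.7917, longitude 172.0000.

-27.7917, 172.0000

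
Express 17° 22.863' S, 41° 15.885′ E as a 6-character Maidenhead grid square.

Shift to the Maidenhead origin (180°W, 90°S): lon 221.2647, lat 72.6189.
Field: 221.2647/20 → 11 → L, 72.6189/10 → 7 → H; chars LH.
Square: 1.2647/2 → 0, 2.6189/1 → 2; chars 02.
Subsquare: 1.2647/0.0833333 → 15 → p, 0.6189/0.0416667 → 14 → o; chars po.

LH02po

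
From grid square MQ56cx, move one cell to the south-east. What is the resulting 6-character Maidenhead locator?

Longitude subsquare c = 2; +1 → 3 = d.
Latitude subsquare x = 23; −1 → 22 = w.

MQ56dw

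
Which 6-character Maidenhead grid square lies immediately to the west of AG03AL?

Longitude subsquare a = 0; −1 → -1, wraps to 23 = x, carry into square.
Longitude square 0; −1 → -1, wraps to 9, carry into field.
Longitude field A = 0; −1 → -1, wraps to 17 = R, wrapping around the antimeridian.
The latitude characters are unchanged.

RG93xl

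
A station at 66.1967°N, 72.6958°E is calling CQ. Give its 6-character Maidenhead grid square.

MP66ie

Offset from 180°W / 90°S: lon 252.6958°, lat 156.1967°.
Field: lon ⌊252.6958/20⌋ = 12 → M; lat ⌊156.1967/10⌋ = 15 → P.
Square: lon ⌊12.6958/2⌋ = 6; lat ⌊6.1967/1⌋ = 6.
Subsquare: lon ⌊0.6958/0.0833333⌋ = 8 → i; lat ⌊0.1967/0.0416667⌋ = 4 → e.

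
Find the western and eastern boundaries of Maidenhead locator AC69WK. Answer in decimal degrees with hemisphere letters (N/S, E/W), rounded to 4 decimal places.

Field A=0, C=2: +0·20° lon, +2·10° lat → SW at lon -180°, lat -70°.
Square 6, 9: +6·2° lon, +9·1° lat → SW at lon -168°, lat -61°.
Subsquare w=22, k=10: +22·0.0833333° lon, +10·0.0416667° lat → SW at lon -166.167°, lat -60.5833°.
Cell spans 0.0833333° lon × 0.0416667° lat.
west 166.1667° W, east 166.0833° W.

166.1667° W, 166.0833° W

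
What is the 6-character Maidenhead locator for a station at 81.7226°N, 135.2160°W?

Add 180° to longitude and 90° to latitude: 44.7840, 171.7226.
Field (20°×10°, letters A–R): lon ⌊44.7840/20⌋ = 2 → C; lat ⌊171.7226/10⌋ = 17 → R.
Square (2°×1°, digits 0–9): lon ⌊4.7840/2⌋ = 2; lat ⌊1.7226/1⌋ = 1.
Subsquare (5′×2.5′, letters a–x): lon ⌊0.7840/0.0833333⌋ = 9 → j; lat ⌊0.7226/0.0416667⌋ = 17 → r.

CR21jr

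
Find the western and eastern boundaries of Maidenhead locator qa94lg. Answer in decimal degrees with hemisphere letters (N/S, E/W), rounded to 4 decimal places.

158.9167° E, 159.0000° E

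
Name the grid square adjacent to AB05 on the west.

Longitude square 0; −1 → -1, wraps to 9, carry into field.
Longitude field A = 0; −1 → -1, wraps to 17 = R, wrapping around the antimeridian.
The latitude characters are unchanged.

RB95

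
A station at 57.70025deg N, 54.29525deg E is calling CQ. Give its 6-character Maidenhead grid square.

Add 180° to longitude and 90° to latitude: 234.2953, 147.7002.
Field (20°×10°, letters A–R): lon ⌊234.2953/20⌋ = 11 → L; lat ⌊147.7002/10⌋ = 14 → O.
Square (2°×1°, digits 0–9): lon ⌊14.2953/2⌋ = 7; lat ⌊7.7002/1⌋ = 7.
Subsquare (5′×2.5′, letters a–x): lon ⌊0.2953/0.0833333⌋ = 3 → d; lat ⌊0.7002/0.0416667⌋ = 16 → q.

LO77dq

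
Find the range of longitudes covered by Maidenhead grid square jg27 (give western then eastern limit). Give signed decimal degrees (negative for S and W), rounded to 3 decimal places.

Field J=9, G=6: +9·20° lon, +6·10° lat → SW at lon 0°, lat -30°.
Square 2, 7: +2·2° lon, +7·1° lat → SW at lon 4°, lat -23°.
Cell spans 2° lon × 1° lat.
west 4.000, east 6.000.

4.000, 6.000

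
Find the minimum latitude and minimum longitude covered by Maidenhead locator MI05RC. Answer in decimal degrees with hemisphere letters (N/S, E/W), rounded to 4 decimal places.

Field M=12, I=8: +12·20° lon, +8·10° lat → SW at lon 60°, lat -10°.
Square 0, 5: +0·2° lon, +5·1° lat → SW at lon 60°, lat -5°.
Subsquare r=17, c=2: +17·0.0833333° lon, +2·0.0416667° lat → SW at lon 61.4167°, lat -4.91667°.
latitude 4.9167° S, longitude 61.4167° E.

4.9167° S, 61.4167° E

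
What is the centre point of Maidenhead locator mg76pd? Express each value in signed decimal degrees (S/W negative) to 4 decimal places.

Field M=12, G=6: +12·20° lon, +6·10° lat → SW at lon 60°, lat -30°.
Square 7, 6: +7·2° lon, +6·1° lat → SW at lon 74°, lat -24°.
Subsquare p=15, d=3: +15·0.0833333° lon, +3·0.0416667° lat → SW at lon 75.25°, lat -23.875°.
Cell spans 0.0833333° lon × 0.0416667° lat. Centre is SW corner plus half of each.
latitude -23.8542, longitude 75.2917.

-23.8542, 75.2917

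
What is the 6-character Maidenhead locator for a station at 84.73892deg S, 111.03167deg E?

OA55mg

Shift to the Maidenhead origin (180°W, 90°S): lon 291.0317, lat 5.2611.
Field: lon ⌊291.0317/20⌋ = 14 → O; lat ⌊5.2611/10⌋ = 0 → A.
Square: lon ⌊11.0317/2⌋ = 5; lat ⌊5.2611/1⌋ = 5.
Subsquare: lon ⌊1.0317/0.0833333⌋ = 12 → m; lat ⌊0.2611/0.0416667⌋ = 6 → g.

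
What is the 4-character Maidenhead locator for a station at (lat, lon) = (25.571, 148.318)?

Offset from 180°W / 90°S: lon 328.32°, lat 115.57°.
Field (20°×10°, letters A–R): 328.32/20 → 16 → Q, 115.57/10 → 11 → L; chars QL.
Square (2°×1°, digits 0–9): 8.32/2 → 4, 5.57/1 → 5; chars 45.

QL45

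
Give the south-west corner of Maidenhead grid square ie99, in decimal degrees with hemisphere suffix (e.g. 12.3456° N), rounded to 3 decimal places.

Field I=8, E=4: +8·20° lon, +4·10° lat → SW at lon -20°, lat -50°.
Square 9, 9: +9·2° lon, +9·1° lat → SW at lon -2°, lat -41°.
latitude 41.000° S, longitude 2.000° W.

41.000° S, 2.000° W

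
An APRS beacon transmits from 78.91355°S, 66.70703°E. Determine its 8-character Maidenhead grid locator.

Add 180° to longitude and 90° to latitude: 246.70703, 11.08645.
Field: lon ⌊246.70703/20⌋ = 12 → M; lat ⌊11.08645/10⌋ = 1 → B.
Square: lon ⌊6.70703/2⌋ = 3; lat ⌊1.08645/1⌋ = 1.
Subsquare: lon ⌊0.70703/0.0833333⌋ = 8 → i; lat ⌊0.08645/0.0416667⌋ = 2 → c.
Extended square: lon ⌊0.04036/0.00833333⌋ = 4; lat ⌊0.00312/0.00416667⌋ = 0.

MB31ic40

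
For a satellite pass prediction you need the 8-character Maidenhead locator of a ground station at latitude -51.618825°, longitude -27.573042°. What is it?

Shift to the Maidenhead origin (180°W, 90°S): lon 152.42696, lat 38.38117.
Field (20°×10°, letters A–R): 152.42696/20 → 7 → H, 38.38117/10 → 3 → D; chars HD.
Square (2°×1°, digits 0–9): 12.42696/2 → 6, 8.38117/1 → 8; chars 68.
Subsquare (5′×2.5′, letters a–x): 0.42696/0.0833333 → 5 → f, 0.38117/0.0416667 → 9 → j; chars fj.
Extended square (30″×15″, digits 0–9): 0.01029/0.00833333 → 1, 0.00617/0.00416667 → 1; chars 11.

HD68fj11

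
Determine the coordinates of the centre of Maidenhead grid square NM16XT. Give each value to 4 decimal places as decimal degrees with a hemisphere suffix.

36.8125° N, 83.9583° E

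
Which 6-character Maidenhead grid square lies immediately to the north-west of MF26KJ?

MF26jk

Longitude subsquare k = 10; −1 → 9 = j.
Latitude subsquare j = 9; +1 → 10 = k.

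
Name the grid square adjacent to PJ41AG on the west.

PJ31xg

Longitude subsquare a = 0; −1 → -1, wraps to 23 = x, carry into square.
Longitude square 4; −1 → 3.
The latitude characters are unchanged.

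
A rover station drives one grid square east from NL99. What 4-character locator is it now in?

Longitude square 9; +1 → 10, wraps to 0, carry into field.
Longitude field N = 13; +1 → 14 = O.
The latitude characters are unchanged.

OL09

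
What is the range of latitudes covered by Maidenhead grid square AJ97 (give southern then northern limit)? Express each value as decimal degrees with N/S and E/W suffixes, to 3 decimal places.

7.000° N, 8.000° N

Field A=0, J=9: +0·20° lon, +9·10° lat → SW at lon -180°, lat 0°.
Square 9, 7: +9·2° lon, +7·1° lat → SW at lon -162°, lat 7°.
Cell spans 2° lon × 1° lat.
south 7.000° N, north 8.000° N.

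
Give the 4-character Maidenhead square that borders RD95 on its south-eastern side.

AD04

Longitude square 9; +1 → 10, wraps to 0, carry into field.
Longitude field R = 17; +1 → 18, wraps to 0 = A, wrapping around the antimeridian.
Latitude square 5; −1 → 4.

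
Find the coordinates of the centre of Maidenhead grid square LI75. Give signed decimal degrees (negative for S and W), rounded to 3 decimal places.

Field L=11, I=8: +11·20° lon, +8·10° lat → SW at lon 40°, lat -10°.
Square 7, 5: +7·2° lon, +5·1° lat → SW at lon 54°, lat -5°.
Cell spans 2° lon × 1° lat. Centre is SW corner plus half of each.
latitude -4.500, longitude 55.000.

-4.500, 55.000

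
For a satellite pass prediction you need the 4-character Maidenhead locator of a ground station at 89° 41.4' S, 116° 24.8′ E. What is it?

OA80

Add 180° to longitude and 90° to latitude: 296.41, 0.31.
Field (20°×10°, letters A–R): 296.41/20 → 14 → O, 0.31/10 → 0 → A; chars OA.
Square (2°×1°, digits 0–9): 16.41/2 → 8, 0.31/1 → 0; chars 80.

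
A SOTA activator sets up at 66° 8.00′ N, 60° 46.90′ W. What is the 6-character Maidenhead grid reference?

FP96od

Add 180° to longitude and 90° to latitude: 119.2183, 156.1333.
Field: 119.2183/20 → 5 → F, 156.1333/10 → 15 → P; chars FP.
Square: 19.2183/2 → 9, 6.1333/1 → 6; chars 96.
Subsquare: 1.2183/0.0833333 → 14 → o, 0.1333/0.0416667 → 3 → d; chars od.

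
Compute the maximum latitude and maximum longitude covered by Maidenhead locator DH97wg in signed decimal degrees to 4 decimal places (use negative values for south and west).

-12.7083, -100.0833

Field D=3, H=7: +3·20° lon, +7·10° lat → SW at lon -120°, lat -20°.
Square 9, 7: +9·2° lon, +7·1° lat → SW at lon -102°, lat -13°.
Subsquare w=22, g=6: +22·0.0833333° lon, +6·0.0416667° lat → SW at lon -100.167°, lat -12.75°.
Cell spans 0.0833333° lon × 0.0416667° lat. NE corner is SW corner plus one full cell.
latitude -12.7083, longitude -100.0833.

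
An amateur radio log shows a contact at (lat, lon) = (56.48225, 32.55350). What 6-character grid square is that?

KO66gl

Offset from 180°W / 90°S: lon 212.5535°, lat 146.4822°.
Field: 212.5535/20 → 10 → K, 146.4822/10 → 14 → O; chars KO.
Square: 12.5535/2 → 6, 6.4822/1 → 6; chars 66.
Subsquare: 0.5535/0.0833333 → 6 → g, 0.4822/0.0416667 → 11 → l; chars gl.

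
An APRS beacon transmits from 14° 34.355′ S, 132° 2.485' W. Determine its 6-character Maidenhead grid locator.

Add 180° to longitude and 90° to latitude: 47.9586, 75.4274.
Field: 47.9586/20 → 2 → C, 75.4274/10 → 7 → H; chars CH.
Square: 7.9586/2 → 3, 5.4274/1 → 5; chars 35.
Subsquare: 1.9586/0.0833333 → 23 → x, 0.4274/0.0416667 → 10 → k; chars xk.

CH35xk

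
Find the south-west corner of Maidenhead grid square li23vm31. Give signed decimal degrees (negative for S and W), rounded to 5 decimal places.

Field L=11, I=8: +11·20° lon, +8·10° lat → SW at lon 40°, lat -10°.
Square 2, 3: +2·2° lon, +3·1° lat → SW at lon 44°, lat -7°.
Subsquare v=21, m=12: +21·0.0833333° lon, +12·0.0416667° lat → SW at lon 45.75°, lat -6.5°.
Extended square 3, 1: +3·0.00833333° lon, +1·0.00416667° lat → SW at lon 45.775°, lat -6.49583°.
latitude -6.49583, longitude 45.77500.

-6.49583, 45.77500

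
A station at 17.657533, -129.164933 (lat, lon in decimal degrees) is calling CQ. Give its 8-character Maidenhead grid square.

Offset from 180°W / 90°S: lon 50.83507°, lat 107.65753°.
Field: lon ⌊50.83507/20⌋ = 2 → C; lat ⌊107.65753/10⌋ = 10 → K.
Square: lon ⌊10.83507/2⌋ = 5; lat ⌊7.65753/1⌋ = 7.
Subsquare: lon ⌊0.83507/0.0833333⌋ = 10 → k; lat ⌊0.65753/0.0416667⌋ = 15 → p.
Extended square: lon ⌊0.00173/0.00833333⌋ = 0; lat ⌊0.03253/0.00416667⌋ = 7.

CK57kp07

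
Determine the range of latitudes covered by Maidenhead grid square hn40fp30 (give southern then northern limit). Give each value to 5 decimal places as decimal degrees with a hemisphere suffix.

40.62500° N, 40.62917° N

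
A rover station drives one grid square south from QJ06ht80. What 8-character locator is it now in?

Latitude extended square 0; −1 → -1, wraps to 9, carry into subsquare.
Latitude subsquare t = 19; −1 → 18 = s.
The longitude characters are unchanged.

QJ06hs89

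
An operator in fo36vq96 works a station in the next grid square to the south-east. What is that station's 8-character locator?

FO36wq05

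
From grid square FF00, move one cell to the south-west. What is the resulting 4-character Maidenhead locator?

Longitude square 0; −1 → -1, wraps to 9, carry into field.
Longitude field F = 5; −1 → 4 = E.
Latitude square 0; −1 → -1, wraps to 9, carry into field.
Latitude field F = 5; −1 → 4 = E.

EE99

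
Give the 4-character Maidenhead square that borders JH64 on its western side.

JH54

Longitude square 6; −1 → 5.
The latitude characters are unchanged.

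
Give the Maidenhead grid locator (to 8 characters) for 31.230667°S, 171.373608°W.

AF48hs54

Add 180° to longitude and 90° to latitude: 8.62639, 58.76933.
Field: lon ⌊8.62639/20⌋ = 0 → A; lat ⌊58.76933/10⌋ = 5 → F.
Square: lon ⌊8.62639/2⌋ = 4; lat ⌊8.76933/1⌋ = 8.
Subsquare: lon ⌊0.62639/0.0833333⌋ = 7 → h; lat ⌊0.76933/0.0416667⌋ = 18 → s.
Extended square: lon ⌊0.04306/0.00833333⌋ = 5; lat ⌊0.01933/0.00416667⌋ = 4.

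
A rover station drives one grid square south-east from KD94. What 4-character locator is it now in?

Longitude square 9; +1 → 10, wraps to 0, carry into field.
Longitude field K = 10; +1 → 11 = L.
Latitude square 4; −1 → 3.

LD03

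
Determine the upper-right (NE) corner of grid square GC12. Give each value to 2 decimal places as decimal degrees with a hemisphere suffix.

67.00° S, 56.00° W

Field G=6, C=2: +6·20° lon, +2·10° lat → SW at lon -60°, lat -70°.
Square 1, 2: +1·2° lon, +2·1° lat → SW at lon -58°, lat -68°.
Cell spans 2° lon × 1° lat. NE corner is SW corner plus one full cell.
latitude 67.00° S, longitude 56.00° W.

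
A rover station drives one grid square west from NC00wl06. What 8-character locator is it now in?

NC00vl96

Longitude extended square 0; −1 → -1, wraps to 9, carry into subsquare.
Longitude subsquare w = 22; −1 → 21 = v.
The latitude characters are unchanged.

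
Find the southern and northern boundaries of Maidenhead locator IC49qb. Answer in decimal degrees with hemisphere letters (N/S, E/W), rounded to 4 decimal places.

Field I=8, C=2: +8·20° lon, +2·10° lat → SW at lon -20°, lat -70°.
Square 4, 9: +4·2° lon, +9·1° lat → SW at lon -12°, lat -61°.
Subsquare q=16, b=1: +16·0.0833333° lon, +1·0.0416667° lat → SW at lon -10.6667°, lat -60.9583°.
Cell spans 0.0833333° lon × 0.0416667° lat.
south 60.9583° S, north 60.9167° S.

60.9583° S, 60.9167° S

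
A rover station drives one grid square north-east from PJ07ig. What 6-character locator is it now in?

PJ07jh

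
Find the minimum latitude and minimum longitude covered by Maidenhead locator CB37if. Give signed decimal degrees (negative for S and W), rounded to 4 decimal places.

Field C=2, B=1: +2·20° lon, +1·10° lat → SW at lon -140°, lat -80°.
Square 3, 7: +3·2° lon, +7·1° lat → SW at lon -134°, lat -73°.
Subsquare i=8, f=5: +8·0.0833333° lon, +5·0.0416667° lat → SW at lon -133.333°, lat -72.7917°.
latitude -72.7917, longitude -133.3333.

-72.7917, -133.3333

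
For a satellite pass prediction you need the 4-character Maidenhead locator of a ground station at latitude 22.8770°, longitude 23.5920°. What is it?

KL12

Shift to the Maidenhead origin (180°W, 90°S): lon 203.59, lat 112.88.
Field: lon ⌊203.59/20⌋ = 10 → K; lat ⌊112.88/10⌋ = 11 → L.
Square: lon ⌊3.59/2⌋ = 1; lat ⌊2.88/1⌋ = 2.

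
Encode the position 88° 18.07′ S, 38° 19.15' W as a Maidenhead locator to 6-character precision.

Offset from 180°W / 90°S: lon 141.6808°, lat 1.6988°.
Field: 141.6808/20 → 7 → H, 1.6988/10 → 0 → A; chars HA.
Square: 1.6808/2 → 0, 1.6988/1 → 1; chars 01.
Subsquare: 1.6808/0.0833333 → 20 → u, 0.6988/0.0416667 → 16 → q; chars uq.

HA01uq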